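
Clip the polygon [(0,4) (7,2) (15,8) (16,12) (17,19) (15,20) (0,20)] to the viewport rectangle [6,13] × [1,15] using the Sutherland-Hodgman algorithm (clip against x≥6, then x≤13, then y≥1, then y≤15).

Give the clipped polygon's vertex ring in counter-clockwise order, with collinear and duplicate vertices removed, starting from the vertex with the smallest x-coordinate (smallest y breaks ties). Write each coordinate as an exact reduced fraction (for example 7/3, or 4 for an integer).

Clipped polygon: [(6,16/7) (7,2) (13,13/2) (13,15) (6,15)]

1. After x ≥ 6: [(6,16/7) (7,2) (15,8) (16,12) (17,19) (15,20) (6,20)]
2. After x ≤ 13: [(6,16/7) (7,2) (13,13/2) (13,20) (6,20)]
3. After y ≥ 1: [(6,16/7) (7,2) (13,13/2) (13,20) (6,20)]
4. After y ≤ 15: [(6,15) (6,16/7) (7,2) (13,13/2) (13,15)]
5. Canonical ring: [(6,16/7) (7,2) (13,13/2) (13,15) (6,15)]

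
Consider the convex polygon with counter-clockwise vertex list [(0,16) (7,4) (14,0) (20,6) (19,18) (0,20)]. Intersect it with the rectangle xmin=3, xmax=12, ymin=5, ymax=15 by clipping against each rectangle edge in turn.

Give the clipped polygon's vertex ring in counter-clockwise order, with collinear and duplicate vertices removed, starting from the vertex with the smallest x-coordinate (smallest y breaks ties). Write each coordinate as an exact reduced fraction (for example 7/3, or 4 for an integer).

1. After x ≥ 3: [(3,76/7) (7,4) (14,0) (20,6) (19,18) (3,374/19)]
2. After x ≤ 12: [(3,76/7) (7,4) (12,8/7) (12,356/19) (3,374/19)]
3. After y ≥ 5: [(3,76/7) (77/12,5) (12,5) (12,356/19) (3,374/19)]
4. After y ≤ 15: [(3,15) (3,76/7) (77/12,5) (12,5) (12,15)]
5. Canonical ring: [(3,76/7) (77/12,5) (12,5) (12,15) (3,15)]

Clipped polygon: [(3,76/7) (77/12,5) (12,5) (12,15) (3,15)]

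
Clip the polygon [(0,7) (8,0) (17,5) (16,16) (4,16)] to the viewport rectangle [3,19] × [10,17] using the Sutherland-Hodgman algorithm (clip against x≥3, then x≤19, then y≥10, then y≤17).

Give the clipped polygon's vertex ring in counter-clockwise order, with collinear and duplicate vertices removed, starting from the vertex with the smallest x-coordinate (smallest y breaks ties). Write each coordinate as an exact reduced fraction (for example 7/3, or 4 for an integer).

1. After x ≥ 3: [(3,55/4) (3,35/8) (8,0) (17,5) (16,16) (4,16)]
2. After x ≤ 19: [(3,55/4) (3,35/8) (8,0) (17,5) (16,16) (4,16)]
3. After y ≥ 10: [(3,55/4) (3,10) (182/11,10) (16,16) (4,16)]
4. After y ≤ 17: [(3,55/4) (3,10) (182/11,10) (16,16) (4,16)]
5. Canonical ring: [(3,10) (182/11,10) (16,16) (4,16) (3,55/4)]

Clipped polygon: [(3,10) (182/11,10) (16,16) (4,16) (3,55/4)]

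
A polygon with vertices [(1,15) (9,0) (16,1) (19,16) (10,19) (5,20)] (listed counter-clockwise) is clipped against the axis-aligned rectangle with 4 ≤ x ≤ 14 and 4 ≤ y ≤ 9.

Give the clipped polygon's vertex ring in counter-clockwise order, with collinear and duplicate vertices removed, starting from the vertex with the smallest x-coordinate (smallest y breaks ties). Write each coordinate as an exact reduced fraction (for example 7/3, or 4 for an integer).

1. After x ≥ 4: [(4,75/4) (4,75/8) (9,0) (16,1) (19,16) (10,19) (5,20)]
2. After x ≤ 14: [(4,75/4) (4,75/8) (9,0) (14,5/7) (14,53/3) (10,19) (5,20)]
3. After y ≥ 4: [(4,75/4) (4,75/8) (103/15,4) (14,4) (14,53/3) (10,19) (5,20)]
4. After y ≤ 9: [(21/5,9) (103/15,4) (14,4) (14,9)]
5. Canonical ring: [(21/5,9) (103/15,4) (14,4) (14,9)]

Clipped polygon: [(21/5,9) (103/15,4) (14,4) (14,9)]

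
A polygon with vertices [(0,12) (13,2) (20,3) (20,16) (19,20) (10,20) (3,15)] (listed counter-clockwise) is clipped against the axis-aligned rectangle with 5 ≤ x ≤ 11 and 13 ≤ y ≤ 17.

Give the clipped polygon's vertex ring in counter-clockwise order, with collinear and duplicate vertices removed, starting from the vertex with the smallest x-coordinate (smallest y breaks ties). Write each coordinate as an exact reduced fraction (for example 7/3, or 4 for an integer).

Clipped polygon: [(5,13) (11,13) (11,17) (29/5,17) (5,115/7)]

1. After x ≥ 5: [(5,106/13) (13,2) (20,3) (20,16) (19,20) (10,20) (5,115/7)]
2. After x ≤ 11: [(5,106/13) (11,46/13) (11,20) (10,20) (5,115/7)]
3. After y ≥ 13: [(5,13) (11,13) (11,20) (10,20) (5,115/7)]
4. After y ≤ 17: [(5,13) (11,13) (11,17) (29/5,17) (5,115/7)]
5. Canonical ring: [(5,13) (11,13) (11,17) (29/5,17) (5,115/7)]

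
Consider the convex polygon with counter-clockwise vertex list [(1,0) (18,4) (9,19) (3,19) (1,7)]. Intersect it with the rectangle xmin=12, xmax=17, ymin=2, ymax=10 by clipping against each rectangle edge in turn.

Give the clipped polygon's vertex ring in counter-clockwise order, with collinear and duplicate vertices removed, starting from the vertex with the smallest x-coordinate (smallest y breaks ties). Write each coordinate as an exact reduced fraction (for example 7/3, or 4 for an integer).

Clipped polygon: [(12,44/17) (17,64/17) (17,17/3) (72/5,10) (12,10)]

1. After x ≥ 12: [(12,44/17) (18,4) (12,14)]
2. After x ≤ 17: [(12,44/17) (17,64/17) (17,17/3) (12,14)]
3. After y ≥ 2: [(12,44/17) (17,64/17) (17,17/3) (12,14)]
4. After y ≤ 10: [(12,10) (12,44/17) (17,64/17) (17,17/3) (72/5,10)]
5. Canonical ring: [(12,44/17) (17,64/17) (17,17/3) (72/5,10) (12,10)]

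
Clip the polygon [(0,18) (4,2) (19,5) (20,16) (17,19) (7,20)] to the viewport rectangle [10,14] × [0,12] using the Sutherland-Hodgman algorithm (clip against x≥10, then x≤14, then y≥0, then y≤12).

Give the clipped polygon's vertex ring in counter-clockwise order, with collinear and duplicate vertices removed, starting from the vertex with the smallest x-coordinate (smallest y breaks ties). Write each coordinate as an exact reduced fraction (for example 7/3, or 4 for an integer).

Clipped polygon: [(10,16/5) (14,4) (14,12) (10,12)]

1. After x ≥ 10: [(10,16/5) (19,5) (20,16) (17,19) (10,197/10)]
2. After x ≤ 14: [(10,16/5) (14,4) (14,193/10) (10,197/10)]
3. After y ≥ 0: [(10,16/5) (14,4) (14,193/10) (10,197/10)]
4. After y ≤ 12: [(10,12) (10,16/5) (14,4) (14,12)]
5. Canonical ring: [(10,16/5) (14,4) (14,12) (10,12)]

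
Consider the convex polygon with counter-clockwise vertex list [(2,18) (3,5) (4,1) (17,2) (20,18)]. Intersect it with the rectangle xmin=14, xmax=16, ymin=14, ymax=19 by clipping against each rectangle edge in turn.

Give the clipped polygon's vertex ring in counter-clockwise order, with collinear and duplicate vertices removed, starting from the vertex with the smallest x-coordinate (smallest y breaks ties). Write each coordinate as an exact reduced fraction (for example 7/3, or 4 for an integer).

1. After x ≥ 14: [(14,18) (14,23/13) (17,2) (20,18)]
2. After x ≤ 16: [(16,18) (14,18) (14,23/13) (16,25/13)]
3. After y ≥ 14: [(16,14) (16,18) (14,18) (14,14)]
4. After y ≤ 19: [(16,14) (16,18) (14,18) (14,14)]
5. Canonical ring: [(14,14) (16,14) (16,18) (14,18)]

Clipped polygon: [(14,14) (16,14) (16,18) (14,18)]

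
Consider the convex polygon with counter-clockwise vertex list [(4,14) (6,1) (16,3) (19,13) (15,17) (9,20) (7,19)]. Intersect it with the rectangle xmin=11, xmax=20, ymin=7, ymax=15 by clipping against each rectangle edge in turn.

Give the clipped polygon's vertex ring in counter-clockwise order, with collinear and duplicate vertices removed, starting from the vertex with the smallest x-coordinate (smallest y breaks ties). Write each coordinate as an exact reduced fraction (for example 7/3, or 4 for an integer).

Clipped polygon: [(11,7) (86/5,7) (19,13) (17,15) (11,15)]

1. After x ≥ 11: [(11,2) (16,3) (19,13) (15,17) (11,19)]
2. After x ≤ 20: [(11,2) (16,3) (19,13) (15,17) (11,19)]
3. After y ≥ 7: [(11,7) (86/5,7) (19,13) (15,17) (11,19)]
4. After y ≤ 15: [(11,15) (11,7) (86/5,7) (19,13) (17,15)]
5. Canonical ring: [(11,7) (86/5,7) (19,13) (17,15) (11,15)]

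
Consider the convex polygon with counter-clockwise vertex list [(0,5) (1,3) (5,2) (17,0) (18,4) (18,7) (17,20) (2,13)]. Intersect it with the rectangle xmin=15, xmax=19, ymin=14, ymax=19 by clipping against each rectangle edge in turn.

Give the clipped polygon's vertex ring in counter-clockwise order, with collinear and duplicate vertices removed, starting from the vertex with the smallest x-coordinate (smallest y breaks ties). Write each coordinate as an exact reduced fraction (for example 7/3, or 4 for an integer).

1. After x ≥ 15: [(15,1/3) (17,0) (18,4) (18,7) (17,20) (15,286/15)]
2. After x ≤ 19: [(15,1/3) (17,0) (18,4) (18,7) (17,20) (15,286/15)]
3. After y ≥ 14: [(15,14) (227/13,14) (17,20) (15,286/15)]
4. After y ≤ 19: [(15,19) (15,14) (227/13,14) (222/13,19)]
5. Canonical ring: [(15,14) (227/13,14) (222/13,19) (15,19)]

Clipped polygon: [(15,14) (227/13,14) (222/13,19) (15,19)]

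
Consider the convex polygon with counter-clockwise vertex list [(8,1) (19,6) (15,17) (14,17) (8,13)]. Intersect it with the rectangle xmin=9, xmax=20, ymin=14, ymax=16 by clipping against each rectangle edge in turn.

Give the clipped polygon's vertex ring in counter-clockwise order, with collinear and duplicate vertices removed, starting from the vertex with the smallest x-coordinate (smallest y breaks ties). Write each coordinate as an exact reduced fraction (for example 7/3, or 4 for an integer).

1. After x ≥ 9: [(9,16/11) (19,6) (15,17) (14,17) (9,41/3)]
2. After x ≤ 20: [(9,16/11) (19,6) (15,17) (14,17) (9,41/3)]
3. After y ≥ 14: [(177/11,14) (15,17) (14,17) (19/2,14)]
4. After y ≤ 16: [(177/11,14) (169/11,16) (25/2,16) (19/2,14)]
5. Canonical ring: [(19/2,14) (177/11,14) (169/11,16) (25/2,16)]

Clipped polygon: [(19/2,14) (177/11,14) (169/11,16) (25/2,16)]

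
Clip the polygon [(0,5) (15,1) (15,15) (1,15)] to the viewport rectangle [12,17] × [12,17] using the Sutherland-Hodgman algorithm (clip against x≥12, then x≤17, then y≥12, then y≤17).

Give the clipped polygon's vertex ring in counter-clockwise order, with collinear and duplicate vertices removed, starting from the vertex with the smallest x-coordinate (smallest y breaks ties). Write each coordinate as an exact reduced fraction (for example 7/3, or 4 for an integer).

Clipped polygon: [(12,12) (15,12) (15,15) (12,15)]

1. After x ≥ 12: [(12,9/5) (15,1) (15,15) (12,15)]
2. After x ≤ 17: [(12,9/5) (15,1) (15,15) (12,15)]
3. After y ≥ 12: [(12,12) (15,12) (15,15) (12,15)]
4. After y ≤ 17: [(12,12) (15,12) (15,15) (12,15)]
5. Canonical ring: [(12,12) (15,12) (15,15) (12,15)]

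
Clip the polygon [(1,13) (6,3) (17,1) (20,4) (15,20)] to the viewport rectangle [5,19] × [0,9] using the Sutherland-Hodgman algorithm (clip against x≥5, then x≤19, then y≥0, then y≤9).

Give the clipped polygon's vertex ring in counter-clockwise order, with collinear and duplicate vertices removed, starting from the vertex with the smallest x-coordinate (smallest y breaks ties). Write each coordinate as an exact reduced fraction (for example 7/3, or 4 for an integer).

1. After x ≥ 5: [(5,15) (5,5) (6,3) (17,1) (20,4) (15,20)]
2. After x ≤ 19: [(5,15) (5,5) (6,3) (17,1) (19,3) (19,36/5) (15,20)]
3. After y ≥ 0: [(5,15) (5,5) (6,3) (17,1) (19,3) (19,36/5) (15,20)]
4. After y ≤ 9: [(5,9) (5,5) (6,3) (17,1) (19,3) (19,36/5) (295/16,9)]
5. Canonical ring: [(5,5) (6,3) (17,1) (19,3) (19,36/5) (295/16,9) (5,9)]

Clipped polygon: [(5,5) (6,3) (17,1) (19,3) (19,36/5) (295/16,9) (5,9)]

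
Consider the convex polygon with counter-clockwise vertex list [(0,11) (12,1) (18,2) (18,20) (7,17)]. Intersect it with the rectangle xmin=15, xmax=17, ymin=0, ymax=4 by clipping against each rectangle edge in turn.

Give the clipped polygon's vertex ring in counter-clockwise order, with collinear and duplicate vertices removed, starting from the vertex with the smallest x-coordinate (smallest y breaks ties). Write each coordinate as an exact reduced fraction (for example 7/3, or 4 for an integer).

Clipped polygon: [(15,3/2) (17,11/6) (17,4) (15,4)]

1. After x ≥ 15: [(15,3/2) (18,2) (18,20) (15,211/11)]
2. After x ≤ 17: [(15,3/2) (17,11/6) (17,217/11) (15,211/11)]
3. After y ≥ 0: [(15,3/2) (17,11/6) (17,217/11) (15,211/11)]
4. After y ≤ 4: [(15,4) (15,3/2) (17,11/6) (17,4)]
5. Canonical ring: [(15,3/2) (17,11/6) (17,4) (15,4)]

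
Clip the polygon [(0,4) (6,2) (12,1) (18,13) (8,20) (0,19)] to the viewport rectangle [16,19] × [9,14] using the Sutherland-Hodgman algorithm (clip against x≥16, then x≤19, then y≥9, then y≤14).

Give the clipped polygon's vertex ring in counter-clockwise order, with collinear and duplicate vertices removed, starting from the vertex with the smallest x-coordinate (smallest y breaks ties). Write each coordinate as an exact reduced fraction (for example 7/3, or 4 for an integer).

Clipped polygon: [(16,9) (18,13) (116/7,14) (16,14)]

1. After x ≥ 16: [(16,9) (18,13) (16,72/5)]
2. After x ≤ 19: [(16,9) (18,13) (16,72/5)]
3. After y ≥ 9: [(16,9) (18,13) (16,72/5)]
4. After y ≤ 14: [(16,14) (16,9) (18,13) (116/7,14)]
5. Canonical ring: [(16,9) (18,13) (116/7,14) (16,14)]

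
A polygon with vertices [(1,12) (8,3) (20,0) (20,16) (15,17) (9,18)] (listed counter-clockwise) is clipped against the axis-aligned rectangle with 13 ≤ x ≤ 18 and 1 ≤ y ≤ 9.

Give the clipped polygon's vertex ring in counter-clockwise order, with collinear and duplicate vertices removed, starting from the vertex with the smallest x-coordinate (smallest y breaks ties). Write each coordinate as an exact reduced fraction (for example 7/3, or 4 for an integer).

1. After x ≥ 13: [(13,7/4) (20,0) (20,16) (15,17) (13,52/3)]
2. After x ≤ 18: [(13,7/4) (18,1/2) (18,82/5) (15,17) (13,52/3)]
3. After y ≥ 1: [(13,7/4) (16,1) (18,1) (18,82/5) (15,17) (13,52/3)]
4. After y ≤ 9: [(13,9) (13,7/4) (16,1) (18,1) (18,9)]
5. Canonical ring: [(13,7/4) (16,1) (18,1) (18,9) (13,9)]

Clipped polygon: [(13,7/4) (16,1) (18,1) (18,9) (13,9)]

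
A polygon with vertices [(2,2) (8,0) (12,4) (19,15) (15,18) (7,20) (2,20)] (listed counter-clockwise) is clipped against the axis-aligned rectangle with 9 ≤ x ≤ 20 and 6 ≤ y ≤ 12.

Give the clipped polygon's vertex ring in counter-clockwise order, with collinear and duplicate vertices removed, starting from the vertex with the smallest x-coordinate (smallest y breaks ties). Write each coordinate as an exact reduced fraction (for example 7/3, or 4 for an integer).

Clipped polygon: [(9,6) (146/11,6) (188/11,12) (9,12)]

1. After x ≥ 9: [(9,1) (12,4) (19,15) (15,18) (9,39/2)]
2. After x ≤ 20: [(9,1) (12,4) (19,15) (15,18) (9,39/2)]
3. After y ≥ 6: [(9,6) (146/11,6) (19,15) (15,18) (9,39/2)]
4. After y ≤ 12: [(9,12) (9,6) (146/11,6) (188/11,12)]
5. Canonical ring: [(9,6) (146/11,6) (188/11,12) (9,12)]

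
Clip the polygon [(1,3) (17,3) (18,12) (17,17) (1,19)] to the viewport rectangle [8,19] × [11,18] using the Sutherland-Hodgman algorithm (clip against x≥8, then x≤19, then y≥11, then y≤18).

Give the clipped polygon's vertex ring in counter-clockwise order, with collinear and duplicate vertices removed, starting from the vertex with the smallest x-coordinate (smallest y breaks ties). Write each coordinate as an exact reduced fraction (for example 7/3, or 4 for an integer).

1. After x ≥ 8: [(8,3) (17,3) (18,12) (17,17) (8,145/8)]
2. After x ≤ 19: [(8,3) (17,3) (18,12) (17,17) (8,145/8)]
3. After y ≥ 11: [(8,11) (161/9,11) (18,12) (17,17) (8,145/8)]
4. After y ≤ 18: [(8,18) (8,11) (161/9,11) (18,12) (17,17) (9,18)]
5. Canonical ring: [(8,11) (161/9,11) (18,12) (17,17) (9,18) (8,18)]

Clipped polygon: [(8,11) (161/9,11) (18,12) (17,17) (9,18) (8,18)]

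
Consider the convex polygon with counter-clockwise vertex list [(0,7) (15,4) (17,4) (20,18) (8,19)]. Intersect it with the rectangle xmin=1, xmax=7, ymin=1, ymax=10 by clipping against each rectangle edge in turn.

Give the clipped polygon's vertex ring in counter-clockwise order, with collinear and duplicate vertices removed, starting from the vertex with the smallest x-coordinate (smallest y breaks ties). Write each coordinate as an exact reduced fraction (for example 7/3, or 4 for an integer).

1. After x ≥ 1: [(1,17/2) (1,34/5) (15,4) (17,4) (20,18) (8,19)]
2. After x ≤ 7: [(7,35/2) (1,17/2) (1,34/5) (7,28/5)]
3. After y ≥ 1: [(7,35/2) (1,17/2) (1,34/5) (7,28/5)]
4. After y ≤ 10: [(7,10) (2,10) (1,17/2) (1,34/5) (7,28/5)]
5. Canonical ring: [(1,34/5) (7,28/5) (7,10) (2,10) (1,17/2)]

Clipped polygon: [(1,34/5) (7,28/5) (7,10) (2,10) (1,17/2)]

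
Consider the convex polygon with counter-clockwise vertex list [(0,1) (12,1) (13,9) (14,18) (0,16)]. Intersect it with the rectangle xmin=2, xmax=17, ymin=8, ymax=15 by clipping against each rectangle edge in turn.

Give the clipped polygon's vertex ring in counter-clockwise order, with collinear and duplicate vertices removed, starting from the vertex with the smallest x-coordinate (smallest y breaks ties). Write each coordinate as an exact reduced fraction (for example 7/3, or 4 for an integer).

Clipped polygon: [(2,8) (103/8,8) (13,9) (41/3,15) (2,15)]

1. After x ≥ 2: [(2,1) (12,1) (13,9) (14,18) (2,114/7)]
2. After x ≤ 17: [(2,1) (12,1) (13,9) (14,18) (2,114/7)]
3. After y ≥ 8: [(2,8) (103/8,8) (13,9) (14,18) (2,114/7)]
4. After y ≤ 15: [(2,15) (2,8) (103/8,8) (13,9) (41/3,15)]
5. Canonical ring: [(2,8) (103/8,8) (13,9) (41/3,15) (2,15)]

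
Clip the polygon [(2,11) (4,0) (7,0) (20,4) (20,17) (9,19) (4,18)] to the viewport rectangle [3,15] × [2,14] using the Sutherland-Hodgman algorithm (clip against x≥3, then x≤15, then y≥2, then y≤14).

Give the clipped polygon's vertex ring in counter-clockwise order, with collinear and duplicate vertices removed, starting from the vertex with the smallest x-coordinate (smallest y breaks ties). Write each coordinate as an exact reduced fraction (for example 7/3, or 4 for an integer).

Clipped polygon: [(3,11/2) (40/11,2) (27/2,2) (15,32/13) (15,14) (3,14)]

1. After x ≥ 3: [(3,29/2) (3,11/2) (4,0) (7,0) (20,4) (20,17) (9,19) (4,18)]
2. After x ≤ 15: [(3,29/2) (3,11/2) (4,0) (7,0) (15,32/13) (15,197/11) (9,19) (4,18)]
3. After y ≥ 2: [(3,29/2) (3,11/2) (40/11,2) (27/2,2) (15,32/13) (15,197/11) (9,19) (4,18)]
4. After y ≤ 14: [(3,14) (3,11/2) (40/11,2) (27/2,2) (15,32/13) (15,14)]
5. Canonical ring: [(3,11/2) (40/11,2) (27/2,2) (15,32/13) (15,14) (3,14)]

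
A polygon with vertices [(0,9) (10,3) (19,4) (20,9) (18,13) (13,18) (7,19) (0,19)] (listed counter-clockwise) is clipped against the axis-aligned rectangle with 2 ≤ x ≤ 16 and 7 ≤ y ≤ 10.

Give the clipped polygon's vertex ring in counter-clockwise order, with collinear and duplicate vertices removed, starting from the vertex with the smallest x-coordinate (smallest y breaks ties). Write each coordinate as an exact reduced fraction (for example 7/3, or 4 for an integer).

1. After x ≥ 2: [(2,39/5) (10,3) (19,4) (20,9) (18,13) (13,18) (7,19) (2,19)]
2. After x ≤ 16: [(2,39/5) (10,3) (16,11/3) (16,15) (13,18) (7,19) (2,19)]
3. After y ≥ 7: [(2,39/5) (10/3,7) (16,7) (16,15) (13,18) (7,19) (2,19)]
4. After y ≤ 10: [(2,10) (2,39/5) (10/3,7) (16,7) (16,10)]
5. Canonical ring: [(2,39/5) (10/3,7) (16,7) (16,10) (2,10)]

Clipped polygon: [(2,39/5) (10/3,7) (16,7) (16,10) (2,10)]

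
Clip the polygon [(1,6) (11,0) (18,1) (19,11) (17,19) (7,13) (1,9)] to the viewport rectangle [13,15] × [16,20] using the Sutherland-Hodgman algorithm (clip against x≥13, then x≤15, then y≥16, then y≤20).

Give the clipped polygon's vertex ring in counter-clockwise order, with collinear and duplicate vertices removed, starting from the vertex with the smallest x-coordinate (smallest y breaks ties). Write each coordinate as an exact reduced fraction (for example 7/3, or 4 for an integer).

1. After x ≥ 13: [(13,2/7) (18,1) (19,11) (17,19) (13,83/5)]
2. After x ≤ 15: [(13,2/7) (15,4/7) (15,89/5) (13,83/5)]
3. After y ≥ 16: [(13,16) (15,16) (15,89/5) (13,83/5)]
4. After y ≤ 20: [(13,16) (15,16) (15,89/5) (13,83/5)]
5. Canonical ring: [(13,16) (15,16) (15,89/5) (13,83/5)]

Clipped polygon: [(13,16) (15,16) (15,89/5) (13,83/5)]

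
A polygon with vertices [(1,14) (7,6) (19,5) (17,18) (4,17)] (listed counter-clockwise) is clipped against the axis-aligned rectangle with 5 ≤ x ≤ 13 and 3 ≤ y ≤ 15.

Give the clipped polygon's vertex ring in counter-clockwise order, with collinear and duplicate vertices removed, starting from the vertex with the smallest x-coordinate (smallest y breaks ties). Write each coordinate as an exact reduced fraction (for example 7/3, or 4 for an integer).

1. After x ≥ 5: [(5,26/3) (7,6) (19,5) (17,18) (5,222/13)]
2. After x ≤ 13: [(5,26/3) (7,6) (13,11/2) (13,230/13) (5,222/13)]
3. After y ≥ 3: [(5,26/3) (7,6) (13,11/2) (13,230/13) (5,222/13)]
4. After y ≤ 15: [(5,15) (5,26/3) (7,6) (13,11/2) (13,15)]
5. Canonical ring: [(5,26/3) (7,6) (13,11/2) (13,15) (5,15)]

Clipped polygon: [(5,26/3) (7,6) (13,11/2) (13,15) (5,15)]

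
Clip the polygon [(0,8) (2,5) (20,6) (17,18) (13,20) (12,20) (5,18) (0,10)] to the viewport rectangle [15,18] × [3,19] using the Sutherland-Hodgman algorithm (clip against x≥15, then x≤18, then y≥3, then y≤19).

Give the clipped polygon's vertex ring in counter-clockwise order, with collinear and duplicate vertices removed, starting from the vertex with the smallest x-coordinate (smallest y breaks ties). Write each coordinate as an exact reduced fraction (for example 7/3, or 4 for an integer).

1. After x ≥ 15: [(15,103/18) (20,6) (17,18) (15,19)]
2. After x ≤ 18: [(15,103/18) (18,53/9) (18,14) (17,18) (15,19)]
3. After y ≥ 3: [(15,103/18) (18,53/9) (18,14) (17,18) (15,19)]
4. After y ≤ 19: [(15,103/18) (18,53/9) (18,14) (17,18) (15,19)]
5. Canonical ring: [(15,103/18) (18,53/9) (18,14) (17,18) (15,19)]

Clipped polygon: [(15,103/18) (18,53/9) (18,14) (17,18) (15,19)]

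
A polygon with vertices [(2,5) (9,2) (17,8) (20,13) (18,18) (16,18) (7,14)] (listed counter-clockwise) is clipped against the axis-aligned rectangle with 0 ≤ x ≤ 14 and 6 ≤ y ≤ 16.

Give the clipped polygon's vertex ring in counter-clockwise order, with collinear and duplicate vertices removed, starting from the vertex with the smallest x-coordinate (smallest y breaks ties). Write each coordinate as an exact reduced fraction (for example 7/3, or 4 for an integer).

Clipped polygon: [(23/9,6) (14,6) (14,16) (23/2,16) (7,14)]

1. After x ≥ 0: [(2,5) (9,2) (17,8) (20,13) (18,18) (16,18) (7,14)]
2. After x ≤ 14: [(2,5) (9,2) (14,23/4) (14,154/9) (7,14)]
3. After y ≥ 6: [(23/9,6) (14,6) (14,154/9) (7,14)]
4. After y ≤ 16: [(23/9,6) (14,6) (14,16) (23/2,16) (7,14)]
5. Canonical ring: [(23/9,6) (14,6) (14,16) (23/2,16) (7,14)]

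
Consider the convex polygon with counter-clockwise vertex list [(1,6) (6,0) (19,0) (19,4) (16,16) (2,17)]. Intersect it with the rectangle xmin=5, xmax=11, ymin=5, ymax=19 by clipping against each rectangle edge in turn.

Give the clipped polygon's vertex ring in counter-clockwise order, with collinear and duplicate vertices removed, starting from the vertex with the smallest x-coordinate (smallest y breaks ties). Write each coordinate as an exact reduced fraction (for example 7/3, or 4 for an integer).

1. After x ≥ 5: [(5,6/5) (6,0) (19,0) (19,4) (16,16) (5,235/14)]
2. After x ≤ 11: [(5,6/5) (6,0) (11,0) (11,229/14) (5,235/14)]
3. After y ≥ 5: [(5,5) (11,5) (11,229/14) (5,235/14)]
4. After y ≤ 19: [(5,5) (11,5) (11,229/14) (5,235/14)]
5. Canonical ring: [(5,5) (11,5) (11,229/14) (5,235/14)]

Clipped polygon: [(5,5) (11,5) (11,229/14) (5,235/14)]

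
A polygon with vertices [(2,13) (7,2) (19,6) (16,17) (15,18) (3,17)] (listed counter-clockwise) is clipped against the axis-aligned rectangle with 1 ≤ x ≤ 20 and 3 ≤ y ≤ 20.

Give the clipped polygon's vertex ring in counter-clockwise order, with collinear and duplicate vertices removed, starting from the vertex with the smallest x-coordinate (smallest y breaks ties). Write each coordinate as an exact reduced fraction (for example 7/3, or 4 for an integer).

Clipped polygon: [(2,13) (72/11,3) (10,3) (19,6) (16,17) (15,18) (3,17)]

1. After x ≥ 1: [(2,13) (7,2) (19,6) (16,17) (15,18) (3,17)]
2. After x ≤ 20: [(2,13) (7,2) (19,6) (16,17) (15,18) (3,17)]
3. After y ≥ 3: [(2,13) (72/11,3) (10,3) (19,6) (16,17) (15,18) (3,17)]
4. After y ≤ 20: [(2,13) (72/11,3) (10,3) (19,6) (16,17) (15,18) (3,17)]
5. Canonical ring: [(2,13) (72/11,3) (10,3) (19,6) (16,17) (15,18) (3,17)]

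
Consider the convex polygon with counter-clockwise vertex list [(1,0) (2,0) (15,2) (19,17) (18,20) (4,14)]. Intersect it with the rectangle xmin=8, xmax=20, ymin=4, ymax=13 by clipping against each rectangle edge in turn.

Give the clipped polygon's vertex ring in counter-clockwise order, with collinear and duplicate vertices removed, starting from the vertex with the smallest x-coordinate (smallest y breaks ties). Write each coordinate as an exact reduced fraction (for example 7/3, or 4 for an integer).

Clipped polygon: [(8,4) (233/15,4) (269/15,13) (8,13)]

1. After x ≥ 8: [(8,12/13) (15,2) (19,17) (18,20) (8,110/7)]
2. After x ≤ 20: [(8,12/13) (15,2) (19,17) (18,20) (8,110/7)]
3. After y ≥ 4: [(8,4) (233/15,4) (19,17) (18,20) (8,110/7)]
4. After y ≤ 13: [(8,13) (8,4) (233/15,4) (269/15,13)]
5. Canonical ring: [(8,4) (233/15,4) (269/15,13) (8,13)]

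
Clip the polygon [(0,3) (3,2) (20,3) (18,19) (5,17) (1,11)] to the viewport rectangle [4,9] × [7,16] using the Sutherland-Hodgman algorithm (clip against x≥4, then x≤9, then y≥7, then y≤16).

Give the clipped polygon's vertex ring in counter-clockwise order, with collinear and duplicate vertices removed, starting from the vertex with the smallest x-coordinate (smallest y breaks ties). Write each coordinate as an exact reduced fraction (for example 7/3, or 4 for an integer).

1. After x ≥ 4: [(4,35/17) (20,3) (18,19) (5,17) (4,31/2)]
2. After x ≤ 9: [(4,35/17) (9,40/17) (9,229/13) (5,17) (4,31/2)]
3. After y ≥ 7: [(4,7) (9,7) (9,229/13) (5,17) (4,31/2)]
4. After y ≤ 16: [(4,7) (9,7) (9,16) (13/3,16) (4,31/2)]
5. Canonical ring: [(4,7) (9,7) (9,16) (13/3,16) (4,31/2)]

Clipped polygon: [(4,7) (9,7) (9,16) (13/3,16) (4,31/2)]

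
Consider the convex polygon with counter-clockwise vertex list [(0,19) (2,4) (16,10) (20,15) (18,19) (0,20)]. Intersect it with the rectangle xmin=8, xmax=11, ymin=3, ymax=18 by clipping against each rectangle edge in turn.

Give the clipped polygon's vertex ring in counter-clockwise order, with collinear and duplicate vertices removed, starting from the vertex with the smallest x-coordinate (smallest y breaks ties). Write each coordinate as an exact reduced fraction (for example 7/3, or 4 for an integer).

1. After x ≥ 8: [(8,46/7) (16,10) (20,15) (18,19) (8,176/9)]
2. After x ≤ 11: [(8,46/7) (11,55/7) (11,349/18) (8,176/9)]
3. After y ≥ 3: [(8,46/7) (11,55/7) (11,349/18) (8,176/9)]
4. After y ≤ 18: [(8,18) (8,46/7) (11,55/7) (11,18)]
5. Canonical ring: [(8,46/7) (11,55/7) (11,18) (8,18)]

Clipped polygon: [(8,46/7) (11,55/7) (11,18) (8,18)]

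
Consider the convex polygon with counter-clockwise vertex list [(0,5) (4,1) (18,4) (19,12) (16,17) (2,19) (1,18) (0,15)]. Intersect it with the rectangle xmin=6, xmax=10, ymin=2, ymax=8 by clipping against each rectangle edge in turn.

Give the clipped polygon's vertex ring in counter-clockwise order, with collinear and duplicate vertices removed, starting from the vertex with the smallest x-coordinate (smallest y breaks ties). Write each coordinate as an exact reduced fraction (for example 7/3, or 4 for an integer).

Clipped polygon: [(6,2) (26/3,2) (10,16/7) (10,8) (6,8)]

1. After x ≥ 6: [(6,10/7) (18,4) (19,12) (16,17) (6,129/7)]
2. After x ≤ 10: [(6,10/7) (10,16/7) (10,125/7) (6,129/7)]
3. After y ≥ 2: [(6,2) (26/3,2) (10,16/7) (10,125/7) (6,129/7)]
4. After y ≤ 8: [(6,8) (6,2) (26/3,2) (10,16/7) (10,8)]
5. Canonical ring: [(6,2) (26/3,2) (10,16/7) (10,8) (6,8)]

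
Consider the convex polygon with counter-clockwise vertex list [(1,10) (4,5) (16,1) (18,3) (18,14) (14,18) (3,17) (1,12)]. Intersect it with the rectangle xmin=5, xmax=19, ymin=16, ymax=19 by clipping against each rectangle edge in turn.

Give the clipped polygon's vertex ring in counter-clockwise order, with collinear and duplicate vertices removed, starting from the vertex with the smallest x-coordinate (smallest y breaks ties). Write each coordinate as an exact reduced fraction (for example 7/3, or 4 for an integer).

Clipped polygon: [(5,16) (16,16) (14,18) (5,189/11)]

1. After x ≥ 5: [(5,14/3) (16,1) (18,3) (18,14) (14,18) (5,189/11)]
2. After x ≤ 19: [(5,14/3) (16,1) (18,3) (18,14) (14,18) (5,189/11)]
3. After y ≥ 16: [(5,16) (16,16) (14,18) (5,189/11)]
4. After y ≤ 19: [(5,16) (16,16) (14,18) (5,189/11)]
5. Canonical ring: [(5,16) (16,16) (14,18) (5,189/11)]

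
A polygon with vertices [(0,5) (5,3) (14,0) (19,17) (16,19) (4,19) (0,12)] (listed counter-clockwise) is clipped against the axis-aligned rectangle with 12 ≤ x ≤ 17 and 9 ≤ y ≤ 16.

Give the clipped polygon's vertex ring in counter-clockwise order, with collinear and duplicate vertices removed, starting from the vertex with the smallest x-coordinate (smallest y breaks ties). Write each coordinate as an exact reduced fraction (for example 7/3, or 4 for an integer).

1. After x ≥ 12: [(12,2/3) (14,0) (19,17) (16,19) (12,19)]
2. After x ≤ 17: [(12,2/3) (14,0) (17,51/5) (17,55/3) (16,19) (12,19)]
3. After y ≥ 9: [(12,9) (283/17,9) (17,51/5) (17,55/3) (16,19) (12,19)]
4. After y ≤ 16: [(12,16) (12,9) (283/17,9) (17,51/5) (17,16)]
5. Canonical ring: [(12,9) (283/17,9) (17,51/5) (17,16) (12,16)]

Clipped polygon: [(12,9) (283/17,9) (17,51/5) (17,16) (12,16)]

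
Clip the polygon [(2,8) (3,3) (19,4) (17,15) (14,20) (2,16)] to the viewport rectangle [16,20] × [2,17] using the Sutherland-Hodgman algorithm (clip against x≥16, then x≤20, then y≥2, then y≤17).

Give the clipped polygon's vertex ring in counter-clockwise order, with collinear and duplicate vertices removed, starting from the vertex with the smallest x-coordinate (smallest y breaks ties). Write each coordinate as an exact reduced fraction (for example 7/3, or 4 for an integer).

Clipped polygon: [(16,61/16) (19,4) (17,15) (16,50/3)]

1. After x ≥ 16: [(16,61/16) (19,4) (17,15) (16,50/3)]
2. After x ≤ 20: [(16,61/16) (19,4) (17,15) (16,50/3)]
3. After y ≥ 2: [(16,61/16) (19,4) (17,15) (16,50/3)]
4. After y ≤ 17: [(16,61/16) (19,4) (17,15) (16,50/3)]
5. Canonical ring: [(16,61/16) (19,4) (17,15) (16,50/3)]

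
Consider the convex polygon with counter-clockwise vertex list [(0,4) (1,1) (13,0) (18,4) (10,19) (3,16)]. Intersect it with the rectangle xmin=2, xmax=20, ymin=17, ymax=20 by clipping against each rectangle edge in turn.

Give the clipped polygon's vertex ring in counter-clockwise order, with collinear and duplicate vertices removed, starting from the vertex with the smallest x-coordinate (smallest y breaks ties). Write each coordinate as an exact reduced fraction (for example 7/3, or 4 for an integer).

1. After x ≥ 2: [(2,12) (2,11/12) (13,0) (18,4) (10,19) (3,16)]
2. After x ≤ 20: [(2,12) (2,11/12) (13,0) (18,4) (10,19) (3,16)]
3. After y ≥ 17: [(166/15,17) (10,19) (16/3,17)]
4. After y ≤ 20: [(166/15,17) (10,19) (16/3,17)]
5. Canonical ring: [(16/3,17) (166/15,17) (10,19)]

Clipped polygon: [(16/3,17) (166/15,17) (10,19)]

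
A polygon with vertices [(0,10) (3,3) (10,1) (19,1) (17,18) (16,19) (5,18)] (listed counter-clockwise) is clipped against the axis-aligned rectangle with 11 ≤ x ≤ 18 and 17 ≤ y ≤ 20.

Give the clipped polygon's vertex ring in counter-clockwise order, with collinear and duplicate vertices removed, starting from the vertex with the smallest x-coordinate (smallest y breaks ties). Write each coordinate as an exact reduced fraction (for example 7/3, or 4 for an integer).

1. After x ≥ 11: [(11,1) (19,1) (17,18) (16,19) (11,204/11)]
2. After x ≤ 18: [(11,1) (18,1) (18,19/2) (17,18) (16,19) (11,204/11)]
3. After y ≥ 17: [(11,17) (291/17,17) (17,18) (16,19) (11,204/11)]
4. After y ≤ 20: [(11,17) (291/17,17) (17,18) (16,19) (11,204/11)]
5. Canonical ring: [(11,17) (291/17,17) (17,18) (16,19) (11,204/11)]

Clipped polygon: [(11,17) (291/17,17) (17,18) (16,19) (11,204/11)]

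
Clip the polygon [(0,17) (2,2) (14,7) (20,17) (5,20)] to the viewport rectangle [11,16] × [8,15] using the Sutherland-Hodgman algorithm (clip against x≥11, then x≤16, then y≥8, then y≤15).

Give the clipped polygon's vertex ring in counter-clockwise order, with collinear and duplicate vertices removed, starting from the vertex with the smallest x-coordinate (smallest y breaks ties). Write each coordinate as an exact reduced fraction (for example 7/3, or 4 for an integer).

Clipped polygon: [(11,8) (73/5,8) (16,31/3) (16,15) (11,15)]

1. After x ≥ 11: [(11,23/4) (14,7) (20,17) (11,94/5)]
2. After x ≤ 16: [(11,23/4) (14,7) (16,31/3) (16,89/5) (11,94/5)]
3. After y ≥ 8: [(11,8) (73/5,8) (16,31/3) (16,89/5) (11,94/5)]
4. After y ≤ 15: [(11,15) (11,8) (73/5,8) (16,31/3) (16,15)]
5. Canonical ring: [(11,8) (73/5,8) (16,31/3) (16,15) (11,15)]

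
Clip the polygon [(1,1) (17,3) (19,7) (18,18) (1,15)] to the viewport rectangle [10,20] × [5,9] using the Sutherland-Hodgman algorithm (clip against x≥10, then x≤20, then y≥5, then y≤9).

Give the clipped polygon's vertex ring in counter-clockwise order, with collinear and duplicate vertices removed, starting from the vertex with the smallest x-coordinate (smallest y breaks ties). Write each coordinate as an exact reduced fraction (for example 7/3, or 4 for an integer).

Clipped polygon: [(10,5) (18,5) (19,7) (207/11,9) (10,9)]

1. After x ≥ 10: [(10,17/8) (17,3) (19,7) (18,18) (10,282/17)]
2. After x ≤ 20: [(10,17/8) (17,3) (19,7) (18,18) (10,282/17)]
3. After y ≥ 5: [(10,5) (18,5) (19,7) (18,18) (10,282/17)]
4. After y ≤ 9: [(10,9) (10,5) (18,5) (19,7) (207/11,9)]
5. Canonical ring: [(10,5) (18,5) (19,7) (207/11,9) (10,9)]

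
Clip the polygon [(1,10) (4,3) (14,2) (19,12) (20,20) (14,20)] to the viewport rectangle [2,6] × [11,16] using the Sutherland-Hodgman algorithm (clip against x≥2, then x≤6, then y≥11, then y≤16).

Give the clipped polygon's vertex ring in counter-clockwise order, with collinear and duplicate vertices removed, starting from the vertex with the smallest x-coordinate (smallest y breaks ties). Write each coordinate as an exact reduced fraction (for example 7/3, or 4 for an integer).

Clipped polygon: [(23/10,11) (6,11) (6,180/13)]

1. After x ≥ 2: [(2,140/13) (2,23/3) (4,3) (14,2) (19,12) (20,20) (14,20)]
2. After x ≤ 6: [(6,180/13) (2,140/13) (2,23/3) (4,3) (6,14/5)]
3. After y ≥ 11: [(6,11) (6,180/13) (23/10,11)]
4. After y ≤ 16: [(6,11) (6,180/13) (23/10,11)]
5. Canonical ring: [(23/10,11) (6,11) (6,180/13)]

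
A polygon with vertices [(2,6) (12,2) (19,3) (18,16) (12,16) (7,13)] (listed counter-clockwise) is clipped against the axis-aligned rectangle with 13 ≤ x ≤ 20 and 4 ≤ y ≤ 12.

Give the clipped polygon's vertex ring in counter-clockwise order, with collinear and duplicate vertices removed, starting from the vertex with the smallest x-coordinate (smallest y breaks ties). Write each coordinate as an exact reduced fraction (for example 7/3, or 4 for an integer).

Clipped polygon: [(13,4) (246/13,4) (238/13,12) (13,12)]

1. After x ≥ 13: [(13,15/7) (19,3) (18,16) (13,16)]
2. After x ≤ 20: [(13,15/7) (19,3) (18,16) (13,16)]
3. After y ≥ 4: [(13,4) (246/13,4) (18,16) (13,16)]
4. After y ≤ 12: [(13,12) (13,4) (246/13,4) (238/13,12)]
5. Canonical ring: [(13,4) (246/13,4) (238/13,12) (13,12)]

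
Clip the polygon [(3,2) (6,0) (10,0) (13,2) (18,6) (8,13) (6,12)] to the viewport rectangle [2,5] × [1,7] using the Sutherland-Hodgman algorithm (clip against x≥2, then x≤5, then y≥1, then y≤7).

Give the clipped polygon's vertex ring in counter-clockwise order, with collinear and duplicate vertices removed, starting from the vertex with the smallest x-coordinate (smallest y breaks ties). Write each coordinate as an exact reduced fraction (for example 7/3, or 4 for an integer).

1. After x ≥ 2: [(3,2) (6,0) (10,0) (13,2) (18,6) (8,13) (6,12)]
2. After x ≤ 5: [(5,26/3) (3,2) (5,2/3)]
3. After y ≥ 1: [(5,1) (5,26/3) (3,2) (9/2,1)]
4. After y ≤ 7: [(5,1) (5,7) (9/2,7) (3,2) (9/2,1)]
5. Canonical ring: [(3,2) (9/2,1) (5,1) (5,7) (9/2,7)]

Clipped polygon: [(3,2) (9/2,1) (5,1) (5,7) (9/2,7)]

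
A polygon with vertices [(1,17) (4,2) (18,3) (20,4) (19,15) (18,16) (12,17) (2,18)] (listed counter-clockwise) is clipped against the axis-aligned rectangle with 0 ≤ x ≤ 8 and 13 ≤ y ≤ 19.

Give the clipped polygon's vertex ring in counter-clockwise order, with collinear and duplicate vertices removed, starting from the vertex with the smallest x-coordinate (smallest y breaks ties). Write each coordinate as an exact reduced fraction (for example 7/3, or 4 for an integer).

Clipped polygon: [(1,17) (9/5,13) (8,13) (8,87/5) (2,18)]

1. After x ≥ 0: [(1,17) (4,2) (18,3) (20,4) (19,15) (18,16) (12,17) (2,18)]
2. After x ≤ 8: [(1,17) (4,2) (8,16/7) (8,87/5) (2,18)]
3. After y ≥ 13: [(1,17) (9/5,13) (8,13) (8,87/5) (2,18)]
4. After y ≤ 19: [(1,17) (9/5,13) (8,13) (8,87/5) (2,18)]
5. Canonical ring: [(1,17) (9/5,13) (8,13) (8,87/5) (2,18)]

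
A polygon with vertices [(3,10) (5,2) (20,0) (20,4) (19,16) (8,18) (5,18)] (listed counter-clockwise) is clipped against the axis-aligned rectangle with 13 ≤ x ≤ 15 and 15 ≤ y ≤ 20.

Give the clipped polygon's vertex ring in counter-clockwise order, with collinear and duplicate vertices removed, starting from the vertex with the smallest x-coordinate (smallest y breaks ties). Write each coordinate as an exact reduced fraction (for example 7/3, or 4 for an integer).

Clipped polygon: [(13,15) (15,15) (15,184/11) (13,188/11)]

1. After x ≥ 13: [(13,14/15) (20,0) (20,4) (19,16) (13,188/11)]
2. After x ≤ 15: [(13,14/15) (15,2/3) (15,184/11) (13,188/11)]
3. After y ≥ 15: [(13,15) (15,15) (15,184/11) (13,188/11)]
4. After y ≤ 20: [(13,15) (15,15) (15,184/11) (13,188/11)]
5. Canonical ring: [(13,15) (15,15) (15,184/11) (13,188/11)]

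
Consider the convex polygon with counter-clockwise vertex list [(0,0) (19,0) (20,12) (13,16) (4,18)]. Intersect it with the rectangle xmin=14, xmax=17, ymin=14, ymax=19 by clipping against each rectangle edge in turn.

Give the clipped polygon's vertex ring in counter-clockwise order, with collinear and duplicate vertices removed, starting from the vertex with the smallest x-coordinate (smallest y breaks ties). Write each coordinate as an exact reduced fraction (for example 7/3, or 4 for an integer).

1. After x ≥ 14: [(14,0) (19,0) (20,12) (14,108/7)]
2. After x ≤ 17: [(14,0) (17,0) (17,96/7) (14,108/7)]
3. After y ≥ 14: [(14,14) (33/2,14) (14,108/7)]
4. After y ≤ 19: [(14,14) (33/2,14) (14,108/7)]
5. Canonical ring: [(14,14) (33/2,14) (14,108/7)]

Clipped polygon: [(14,14) (33/2,14) (14,108/7)]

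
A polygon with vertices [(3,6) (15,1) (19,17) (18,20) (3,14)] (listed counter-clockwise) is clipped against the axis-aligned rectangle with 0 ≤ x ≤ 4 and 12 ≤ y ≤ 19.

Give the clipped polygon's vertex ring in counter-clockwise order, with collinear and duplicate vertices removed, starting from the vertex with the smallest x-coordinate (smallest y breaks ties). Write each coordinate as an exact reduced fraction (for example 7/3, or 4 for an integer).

1. After x ≥ 0: [(3,6) (15,1) (19,17) (18,20) (3,14)]
2. After x ≤ 4: [(3,6) (4,67/12) (4,72/5) (3,14)]
3. After y ≥ 12: [(3,12) (4,12) (4,72/5) (3,14)]
4. After y ≤ 19: [(3,12) (4,12) (4,72/5) (3,14)]
5. Canonical ring: [(3,12) (4,12) (4,72/5) (3,14)]

Clipped polygon: [(3,12) (4,12) (4,72/5) (3,14)]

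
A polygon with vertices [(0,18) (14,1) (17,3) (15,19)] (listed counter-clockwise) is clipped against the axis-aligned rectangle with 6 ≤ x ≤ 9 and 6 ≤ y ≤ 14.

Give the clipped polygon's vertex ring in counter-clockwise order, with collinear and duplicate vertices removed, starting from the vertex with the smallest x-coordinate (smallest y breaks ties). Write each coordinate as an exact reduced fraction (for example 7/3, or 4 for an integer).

1. After x ≥ 6: [(6,92/5) (6,75/7) (14,1) (17,3) (15,19)]
2. After x ≤ 9: [(9,93/5) (6,92/5) (6,75/7) (9,99/14)]
3. After y ≥ 6: [(9,93/5) (6,92/5) (6,75/7) (9,99/14)]
4. After y ≤ 14: [(9,14) (6,14) (6,75/7) (9,99/14)]
5. Canonical ring: [(6,75/7) (9,99/14) (9,14) (6,14)]

Clipped polygon: [(6,75/7) (9,99/14) (9,14) (6,14)]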